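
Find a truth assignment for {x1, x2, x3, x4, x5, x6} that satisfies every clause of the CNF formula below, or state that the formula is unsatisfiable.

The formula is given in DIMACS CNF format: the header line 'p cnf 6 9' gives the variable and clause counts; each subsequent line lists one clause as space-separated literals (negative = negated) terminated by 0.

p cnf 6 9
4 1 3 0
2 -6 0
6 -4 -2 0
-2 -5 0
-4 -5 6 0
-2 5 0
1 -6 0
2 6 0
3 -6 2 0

UNSATISFIABLE

Try x2 = True.
The clause (¬x5) is unit, so x5 = False.
But (x5) is also a unit clause — contradiction.
So x2 must be the other value — set x2 = False.
The clause (¬x6) is unit, so x6 = False.
But (x6) is also a unit clause — contradiction.
Both values of x2 lead to a conflict.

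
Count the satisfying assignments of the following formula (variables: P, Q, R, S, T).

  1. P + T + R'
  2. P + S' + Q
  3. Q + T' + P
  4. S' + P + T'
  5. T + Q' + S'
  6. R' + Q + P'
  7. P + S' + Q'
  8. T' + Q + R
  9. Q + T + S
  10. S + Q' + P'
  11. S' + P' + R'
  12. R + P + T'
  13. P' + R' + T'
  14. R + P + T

There are 2^5 = 32 truth assignments over (P, Q, R, S, T).
Split on Q. With Q = 1, the clauses containing Q are satisfied and Q' drops from the rest; 2 of the 2^4 = 16 assignments to the other variables satisfy what remains.
With Q = 0, by the same count on the reduced clause set, 1 assignment works.
(One model: P=F, Q=T, R=T, S=F, T=T.)
Total: 2 + 1 = 3.

3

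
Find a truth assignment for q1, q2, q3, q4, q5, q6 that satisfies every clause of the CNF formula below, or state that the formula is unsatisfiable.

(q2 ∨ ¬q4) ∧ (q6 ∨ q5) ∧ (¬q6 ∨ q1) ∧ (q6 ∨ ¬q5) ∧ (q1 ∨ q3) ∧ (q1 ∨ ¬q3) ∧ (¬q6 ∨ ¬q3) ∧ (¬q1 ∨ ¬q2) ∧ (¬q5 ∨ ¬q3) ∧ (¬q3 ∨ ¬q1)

q1 ↦ True,  q2 ↦ False,  q3 ↦ False,  q4 ↦ False,  q5 ↦ True,  q6 ↦ True

Case q2 = False:
Unit clause (¬q4) forces q4 = False.
Case q6 = True:
Unit clause (q1) forces q1 = True.
Unit clause (¬q3) forces q3 = False.
All clauses hold; q5 can take either value.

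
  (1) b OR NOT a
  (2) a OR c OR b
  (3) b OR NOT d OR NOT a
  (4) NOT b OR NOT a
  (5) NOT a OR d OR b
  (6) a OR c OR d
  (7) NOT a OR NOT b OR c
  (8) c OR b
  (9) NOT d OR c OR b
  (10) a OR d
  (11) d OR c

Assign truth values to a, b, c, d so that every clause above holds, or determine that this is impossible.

a=false, b=true, c=true, d=true

Suppose b = true.
The clause (NOT a) is unit, so a = false.
The clause (d) is unit, so d = true.
All clauses hold; c can take either value.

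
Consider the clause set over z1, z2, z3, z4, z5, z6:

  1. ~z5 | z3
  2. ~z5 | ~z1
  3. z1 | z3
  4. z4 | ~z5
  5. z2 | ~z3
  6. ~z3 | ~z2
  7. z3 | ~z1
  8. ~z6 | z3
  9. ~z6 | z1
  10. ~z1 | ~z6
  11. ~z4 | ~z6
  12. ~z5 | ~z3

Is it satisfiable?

No

Branch on z5: set z5 = 0.
Branch on z1: set z1 = 1.
Unit clause (z3) forces z3 = 1.
Unit clause (z2) forces z2 = 1.
But (~z2) is also a unit clause — contradiction.
That branch fails; take z1 = 0 instead.
Unit clause (z3) forces z3 = 1.
Unit clause (z2) forces z2 = 1.
But (~z2) is also a unit clause — contradiction.
Neither z1 = 1 nor z1 = 0 works.
That branch fails; take z5 = 1 instead.
Unit clause (z3) forces z3 = 1.
But (~z3) is also a unit clause — contradiction.
Neither z5 = 1 nor z5 = 0 works.
No assignment satisfies every clause.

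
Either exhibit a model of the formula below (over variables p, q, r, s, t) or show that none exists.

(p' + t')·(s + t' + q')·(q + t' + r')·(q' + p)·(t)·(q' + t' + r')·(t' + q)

UNSATISFIABLE

(t) alone gives t = 1.
(p') alone gives p = 0.
(q') alone gives q = 0.
Now (q) is unsatisfied and unit — conflict.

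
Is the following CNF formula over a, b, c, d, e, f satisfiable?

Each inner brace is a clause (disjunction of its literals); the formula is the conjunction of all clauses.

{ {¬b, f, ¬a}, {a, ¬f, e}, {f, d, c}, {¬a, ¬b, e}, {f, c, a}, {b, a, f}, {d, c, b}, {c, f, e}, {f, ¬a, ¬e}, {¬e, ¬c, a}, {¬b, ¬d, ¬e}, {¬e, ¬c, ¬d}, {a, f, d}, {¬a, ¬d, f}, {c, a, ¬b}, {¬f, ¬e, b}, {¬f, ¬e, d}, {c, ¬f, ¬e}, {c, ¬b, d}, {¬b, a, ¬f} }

Case b = False:
Case a = True:
Case d = False:
Unit clause (c) forces c = True.
Case f = True:
Unit clause (¬e) forces e = False.
This assignment satisfies each clause.
A satisfying assignment: a ↦ True,  b ↦ False,  c ↦ True,  d ↦ False,  e ↦ False,  f ↦ True.

Yes, satisfiable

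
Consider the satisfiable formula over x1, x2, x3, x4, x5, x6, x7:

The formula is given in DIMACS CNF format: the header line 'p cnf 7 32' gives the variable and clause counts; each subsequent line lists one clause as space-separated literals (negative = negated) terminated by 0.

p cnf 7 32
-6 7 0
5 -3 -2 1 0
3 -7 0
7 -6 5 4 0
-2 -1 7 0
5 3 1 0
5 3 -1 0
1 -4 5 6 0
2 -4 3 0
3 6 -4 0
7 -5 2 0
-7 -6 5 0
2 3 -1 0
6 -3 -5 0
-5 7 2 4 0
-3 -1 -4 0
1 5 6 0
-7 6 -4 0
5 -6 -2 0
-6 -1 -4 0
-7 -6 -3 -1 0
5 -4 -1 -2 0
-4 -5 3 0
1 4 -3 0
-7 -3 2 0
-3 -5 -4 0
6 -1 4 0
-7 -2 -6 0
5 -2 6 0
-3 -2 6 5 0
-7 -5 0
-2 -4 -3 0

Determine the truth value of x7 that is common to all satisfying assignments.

Suppose x7 = True.
(x3) alone gives x3 = True.
(x2) alone gives x2 = True.
(¬x6) alone gives x6 = False.
(¬x5) alone gives x5 = False.
Now (x5) is unsatisfied and unit — conflict.
So every satisfying assignment has x7 = False.

False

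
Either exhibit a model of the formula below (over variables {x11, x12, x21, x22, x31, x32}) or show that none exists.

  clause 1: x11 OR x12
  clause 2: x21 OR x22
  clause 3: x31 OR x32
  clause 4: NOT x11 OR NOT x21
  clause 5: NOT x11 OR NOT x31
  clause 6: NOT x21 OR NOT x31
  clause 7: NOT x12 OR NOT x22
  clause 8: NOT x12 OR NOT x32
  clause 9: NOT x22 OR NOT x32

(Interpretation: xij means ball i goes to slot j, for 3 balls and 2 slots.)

Branch on x11: set x11 = true.
The clause (NOT x21) is unit, so x21 = false.
The clause (x22) is unit, so x22 = true.
The clause (NOT x31) is unit, so x31 = false.
The clause (x32) is unit, so x32 = true.
Now (NOT x32) is unsatisfied and unit — conflict.
So x11 must be the other value — set x11 = false.
The clause (x12) is unit, so x12 = true.
The clause (NOT x22) is unit, so x22 = false.
The clause (x21) is unit, so x21 = true.
The clause (NOT x31) is unit, so x31 = false.
The clause (x32) is unit, so x32 = true.
Now (NOT x32) is unsatisfied and unit — conflict.
Both values of x11 lead to a conflict.

UNSATISFIABLE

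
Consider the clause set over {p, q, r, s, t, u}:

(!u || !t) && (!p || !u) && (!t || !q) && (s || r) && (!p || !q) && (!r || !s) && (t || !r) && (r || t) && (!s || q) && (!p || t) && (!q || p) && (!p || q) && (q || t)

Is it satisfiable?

Yes, satisfiable

Suppose u = false.
Suppose t = true.
From the singleton clause (!q), q = false.
From the singleton clause (!s), s = false.
From the singleton clause (r), r = true.
From the singleton clause (!p), p = false.
Every clause now holds.
A satisfying assignment: p ↦ false, q ↦ false, r ↦ true, s ↦ false, t ↦ true, u ↦ false.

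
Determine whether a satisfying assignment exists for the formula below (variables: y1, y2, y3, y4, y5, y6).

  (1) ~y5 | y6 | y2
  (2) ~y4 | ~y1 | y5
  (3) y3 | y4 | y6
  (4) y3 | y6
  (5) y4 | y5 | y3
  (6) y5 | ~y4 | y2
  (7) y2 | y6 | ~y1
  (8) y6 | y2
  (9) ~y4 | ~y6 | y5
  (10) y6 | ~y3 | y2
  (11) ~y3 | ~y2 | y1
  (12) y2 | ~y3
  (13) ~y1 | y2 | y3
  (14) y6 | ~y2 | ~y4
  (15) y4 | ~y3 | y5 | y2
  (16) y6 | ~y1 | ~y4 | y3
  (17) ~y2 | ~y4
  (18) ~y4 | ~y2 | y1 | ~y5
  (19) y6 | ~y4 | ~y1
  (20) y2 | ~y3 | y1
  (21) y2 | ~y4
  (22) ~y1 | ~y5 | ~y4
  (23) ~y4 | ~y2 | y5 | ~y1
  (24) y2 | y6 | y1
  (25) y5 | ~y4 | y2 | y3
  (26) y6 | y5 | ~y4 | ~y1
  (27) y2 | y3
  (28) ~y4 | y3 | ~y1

Try y3 = 1.
The clause (y2) is unit, so y2 = 1.
The clause (y1) is unit, so y1 = 1.
The clause (~y4) is unit, so y4 = 0.
No clause remains; y5, y6 are free.
A satisfying assignment: y1: 1, y2: 1, y3: 1, y4: 0, y5: 0, y6: 0.

Satisfiable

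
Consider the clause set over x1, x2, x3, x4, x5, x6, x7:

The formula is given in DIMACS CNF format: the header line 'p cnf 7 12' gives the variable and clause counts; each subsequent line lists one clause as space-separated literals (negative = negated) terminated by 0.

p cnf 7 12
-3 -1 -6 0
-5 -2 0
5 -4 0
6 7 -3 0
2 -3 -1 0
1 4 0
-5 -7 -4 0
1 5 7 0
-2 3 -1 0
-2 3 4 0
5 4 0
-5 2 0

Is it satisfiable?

Case x5 = False:
From the singleton clause (¬x4), x4 = False.
That conflicts with the unit clause (x4).
Backtrack on x5: now try x5 = True.
From the singleton clause (¬x2), x2 = False.
That conflicts with the unit clause (x2).
Neither x5 = True nor x5 = False works.
No assignment satisfies every clause.

Unsatisfiable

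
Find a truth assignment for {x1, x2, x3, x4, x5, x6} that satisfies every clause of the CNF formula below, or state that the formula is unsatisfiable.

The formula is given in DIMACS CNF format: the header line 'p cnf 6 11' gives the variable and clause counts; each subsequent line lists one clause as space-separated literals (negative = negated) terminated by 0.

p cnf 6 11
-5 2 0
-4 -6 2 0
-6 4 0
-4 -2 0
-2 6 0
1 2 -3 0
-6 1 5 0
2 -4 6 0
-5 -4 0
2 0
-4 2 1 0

UNSATISFIABLE

From the singleton clause (x2), x2 = True.
From the singleton clause (¬x4), x4 = False.
From the singleton clause (¬x6), x6 = False.
Now (x6) is unsatisfied and unit — conflict.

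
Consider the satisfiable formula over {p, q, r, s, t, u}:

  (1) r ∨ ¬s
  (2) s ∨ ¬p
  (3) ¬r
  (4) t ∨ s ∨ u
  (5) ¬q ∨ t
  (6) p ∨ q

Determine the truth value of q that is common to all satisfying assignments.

Suppose q = False.
(¬r) alone gives r = False.
(¬s) alone gives s = False.
(¬p) alone gives p = False.
That conflicts with the unit clause (p).
So every satisfying assignment has q = True.

True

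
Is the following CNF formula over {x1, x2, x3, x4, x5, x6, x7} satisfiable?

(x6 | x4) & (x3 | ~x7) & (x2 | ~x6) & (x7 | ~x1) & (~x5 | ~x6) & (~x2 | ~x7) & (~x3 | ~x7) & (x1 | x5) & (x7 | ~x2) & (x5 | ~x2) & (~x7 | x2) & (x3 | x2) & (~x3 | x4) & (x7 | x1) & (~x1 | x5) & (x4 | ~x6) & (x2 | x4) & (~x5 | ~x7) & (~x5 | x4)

Unsatisfiable

Try x6 = 1.
(x2) alone gives x2 = 1.
(~x5) alone gives x5 = 0.
Now (x5) is unsatisfied and unit — conflict.
So x6 must be the other value — set x6 = 0.
(x4) alone gives x4 = 1.
Try x3 = 1.
(~x7) alone gives x7 = 0.
(~x1) alone gives x1 = 0.
Now (x1) is unsatisfied and unit — conflict.
So x3 must be the other value — set x3 = 0.
(~x7) alone gives x7 = 0.
(~x1) alone gives x1 = 0.
Now (x1) is unsatisfied and unit — conflict.
Either choice for x3 ends in contradiction.
Either choice for x6 ends in contradiction.
No assignment satisfies every clause.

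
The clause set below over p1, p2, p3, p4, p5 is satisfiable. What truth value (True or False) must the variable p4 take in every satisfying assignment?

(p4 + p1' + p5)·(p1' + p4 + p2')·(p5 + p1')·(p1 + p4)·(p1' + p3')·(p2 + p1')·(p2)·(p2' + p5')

True

Suppose p4 = 0.
(p1) alone gives p1 = 1.
(p5) alone gives p5 = 1.
(p2') alone gives p2 = 0.
Now (p2) is unsatisfied and unit — conflict.
So every satisfying assignment has p4 = True.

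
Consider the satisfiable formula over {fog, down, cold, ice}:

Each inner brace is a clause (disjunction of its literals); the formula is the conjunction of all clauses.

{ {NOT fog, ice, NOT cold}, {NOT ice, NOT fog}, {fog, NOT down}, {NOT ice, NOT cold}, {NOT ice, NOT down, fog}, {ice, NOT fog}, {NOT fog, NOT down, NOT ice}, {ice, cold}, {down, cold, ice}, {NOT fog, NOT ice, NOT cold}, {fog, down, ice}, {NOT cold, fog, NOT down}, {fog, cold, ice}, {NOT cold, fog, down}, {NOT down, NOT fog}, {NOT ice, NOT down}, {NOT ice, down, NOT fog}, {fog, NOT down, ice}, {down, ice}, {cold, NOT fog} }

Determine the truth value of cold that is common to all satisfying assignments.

Suppose cold = true.
(NOT ice) alone gives ice = false.
(NOT fog) alone gives fog = false.
(NOT down) alone gives down = false.
Now (down) is unsatisfied and unit — conflict.
So every satisfying assignment has cold = False.

False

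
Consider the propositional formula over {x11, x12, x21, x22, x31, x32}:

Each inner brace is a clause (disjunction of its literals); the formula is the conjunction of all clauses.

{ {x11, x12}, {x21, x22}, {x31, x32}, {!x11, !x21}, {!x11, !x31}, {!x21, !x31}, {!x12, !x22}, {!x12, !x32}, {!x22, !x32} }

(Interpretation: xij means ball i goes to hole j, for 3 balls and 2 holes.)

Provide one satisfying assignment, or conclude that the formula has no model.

Try x11 = true.
The clause (!x21) is unit, so x21 = false.
The clause (x22) is unit, so x22 = true.
The clause (!x31) is unit, so x31 = false.
The clause (x32) is unit, so x32 = true.
That conflicts with the unit clause (!x32).
Undo x11 and try x11 = false.
The clause (x12) is unit, so x12 = true.
The clause (!x22) is unit, so x22 = false.
The clause (x21) is unit, so x21 = true.
The clause (!x31) is unit, so x31 = false.
The clause (x32) is unit, so x32 = true.
That conflicts with the unit clause (!x32).
Both values of x11 lead to a conflict.

UNSATISFIABLE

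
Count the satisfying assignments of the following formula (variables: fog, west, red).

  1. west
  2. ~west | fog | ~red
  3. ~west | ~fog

1

There are 2^3 = 8 truth assignments over (fog, west, red).
Split on red. With red = 1, the clauses containing red are satisfied and ~red drops from the rest; 0 of the 2^2 = 4 assignments to the other variables satisfy what remains.
With red = 0, by the same count on the reduced clause set, 1 assignment works.
Total: 0 + 1 = 1.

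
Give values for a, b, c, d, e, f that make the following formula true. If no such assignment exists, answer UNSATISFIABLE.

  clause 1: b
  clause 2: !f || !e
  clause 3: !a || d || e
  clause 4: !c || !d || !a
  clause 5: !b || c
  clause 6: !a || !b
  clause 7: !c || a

The clause (b) is unit, so b = true.
The clause (c) is unit, so c = true.
The clause (!a) is unit, so a = false.
That conflicts with the unit clause (a).

UNSATISFIABLE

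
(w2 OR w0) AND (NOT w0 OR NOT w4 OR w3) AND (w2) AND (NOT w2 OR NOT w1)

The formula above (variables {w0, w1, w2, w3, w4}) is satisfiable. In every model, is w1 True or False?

Suppose w1 = true.
The clause (w2) is unit, so w2 = true.
Now (NOT w2) is unsatisfied and unit — conflict.
So every satisfying assignment has w1 = False.

False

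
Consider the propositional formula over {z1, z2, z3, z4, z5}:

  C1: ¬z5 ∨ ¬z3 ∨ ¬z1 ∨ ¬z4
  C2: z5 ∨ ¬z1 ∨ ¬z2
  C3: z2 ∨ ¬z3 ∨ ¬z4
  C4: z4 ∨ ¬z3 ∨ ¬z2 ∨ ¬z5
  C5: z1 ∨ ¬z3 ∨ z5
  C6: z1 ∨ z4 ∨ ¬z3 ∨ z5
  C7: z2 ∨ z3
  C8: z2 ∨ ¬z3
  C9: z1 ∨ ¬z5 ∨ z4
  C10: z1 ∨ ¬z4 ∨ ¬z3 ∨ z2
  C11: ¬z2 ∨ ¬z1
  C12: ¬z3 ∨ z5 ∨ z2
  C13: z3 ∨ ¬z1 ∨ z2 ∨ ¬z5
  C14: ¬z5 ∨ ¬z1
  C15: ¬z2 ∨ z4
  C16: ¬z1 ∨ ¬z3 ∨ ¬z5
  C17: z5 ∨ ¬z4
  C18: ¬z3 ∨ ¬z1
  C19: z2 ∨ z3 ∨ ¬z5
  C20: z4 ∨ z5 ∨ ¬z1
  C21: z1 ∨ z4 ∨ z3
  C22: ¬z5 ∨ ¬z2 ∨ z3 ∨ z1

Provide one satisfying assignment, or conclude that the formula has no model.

z1: False, z2: True, z3: True, z4: True, z5: True

Case z2 = True:
From the singleton clause (¬z1), z1 = False.
From the singleton clause (z4), z4 = True.
From the singleton clause (z5), z5 = True.
From the singleton clause (z3), z3 = True.
This assignment satisfies each clause.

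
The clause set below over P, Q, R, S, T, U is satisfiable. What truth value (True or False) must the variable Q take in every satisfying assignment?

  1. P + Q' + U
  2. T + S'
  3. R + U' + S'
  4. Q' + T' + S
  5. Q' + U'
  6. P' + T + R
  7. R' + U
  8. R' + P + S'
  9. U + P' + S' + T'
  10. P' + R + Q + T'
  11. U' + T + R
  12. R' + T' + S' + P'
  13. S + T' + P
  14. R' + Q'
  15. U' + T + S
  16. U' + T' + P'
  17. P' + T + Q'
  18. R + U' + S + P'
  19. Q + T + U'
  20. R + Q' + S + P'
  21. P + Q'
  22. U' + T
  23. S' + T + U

False

Suppose Q = 1.
From the singleton clause (U'), U = 0.
From the singleton clause (P), P = 1.
From the singleton clause (R'), R = 0.
From the singleton clause (T), T = 1.
From the singleton clause (S), S = 1.
That conflicts with the unit clause (S').
So every satisfying assignment has Q = False.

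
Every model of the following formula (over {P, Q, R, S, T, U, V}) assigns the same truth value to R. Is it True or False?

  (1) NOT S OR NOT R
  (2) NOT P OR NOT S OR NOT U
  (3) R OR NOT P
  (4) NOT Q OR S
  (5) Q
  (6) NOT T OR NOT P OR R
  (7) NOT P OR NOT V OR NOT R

Suppose R = true.
(NOT S) alone gives S = false.
(NOT Q) alone gives Q = false.
Now (Q) is unsatisfied and unit — conflict.
So every satisfying assignment has R = False.

False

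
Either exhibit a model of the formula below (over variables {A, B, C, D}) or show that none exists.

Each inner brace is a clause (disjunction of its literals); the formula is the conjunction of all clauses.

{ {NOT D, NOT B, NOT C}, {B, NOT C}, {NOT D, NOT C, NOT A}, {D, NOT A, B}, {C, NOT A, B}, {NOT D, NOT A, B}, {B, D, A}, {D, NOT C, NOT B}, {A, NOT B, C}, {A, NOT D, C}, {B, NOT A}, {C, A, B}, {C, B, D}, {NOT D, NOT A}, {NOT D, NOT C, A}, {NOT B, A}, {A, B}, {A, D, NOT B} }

A: true,  B: true,  C: false,  D: false

Branch on B: set B = true.
From the singleton clause (A), A = true.
From the singleton clause (NOT D), D = false.
From the singleton clause (NOT C), C = false.
All clauses are satisfied.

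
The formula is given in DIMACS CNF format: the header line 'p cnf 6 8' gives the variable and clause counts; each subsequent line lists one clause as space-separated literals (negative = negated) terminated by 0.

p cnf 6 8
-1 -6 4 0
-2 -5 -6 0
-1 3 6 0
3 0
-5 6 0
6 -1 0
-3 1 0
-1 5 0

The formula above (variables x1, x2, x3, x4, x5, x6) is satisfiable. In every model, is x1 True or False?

Suppose x1 = False.
(x3) alone gives x3 = True.
That conflicts with the unit clause (¬x3).
So every satisfying assignment has x1 = True.

True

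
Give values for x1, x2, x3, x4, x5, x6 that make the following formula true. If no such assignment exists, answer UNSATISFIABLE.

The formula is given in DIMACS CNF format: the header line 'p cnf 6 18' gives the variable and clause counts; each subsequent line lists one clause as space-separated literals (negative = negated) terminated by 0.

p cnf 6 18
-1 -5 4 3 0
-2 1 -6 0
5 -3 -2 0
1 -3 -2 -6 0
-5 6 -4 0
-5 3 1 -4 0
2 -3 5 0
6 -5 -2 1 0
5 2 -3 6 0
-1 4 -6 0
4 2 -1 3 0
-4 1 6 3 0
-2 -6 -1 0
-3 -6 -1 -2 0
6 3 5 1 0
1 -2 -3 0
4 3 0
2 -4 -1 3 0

Branch on x4: set x4 = True.
Branch on x5: set x5 = True.
(x6) alone gives x6 = True.
Branch on x2: set x2 = False.
Branch on x3: set x3 = True.
All clauses hold; x1 can take either value.

x1: False, x2: False, x3: True, x4: True, x5: True, x6: True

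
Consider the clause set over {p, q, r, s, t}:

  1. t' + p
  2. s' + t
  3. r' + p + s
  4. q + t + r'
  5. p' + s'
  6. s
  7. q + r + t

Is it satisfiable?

No

The clause (s) is unit, so s = 1.
The clause (t) is unit, so t = 1.
The clause (p) is unit, so p = 1.
Now (p') is unsatisfied and unit — conflict.
No assignment satisfies every clause.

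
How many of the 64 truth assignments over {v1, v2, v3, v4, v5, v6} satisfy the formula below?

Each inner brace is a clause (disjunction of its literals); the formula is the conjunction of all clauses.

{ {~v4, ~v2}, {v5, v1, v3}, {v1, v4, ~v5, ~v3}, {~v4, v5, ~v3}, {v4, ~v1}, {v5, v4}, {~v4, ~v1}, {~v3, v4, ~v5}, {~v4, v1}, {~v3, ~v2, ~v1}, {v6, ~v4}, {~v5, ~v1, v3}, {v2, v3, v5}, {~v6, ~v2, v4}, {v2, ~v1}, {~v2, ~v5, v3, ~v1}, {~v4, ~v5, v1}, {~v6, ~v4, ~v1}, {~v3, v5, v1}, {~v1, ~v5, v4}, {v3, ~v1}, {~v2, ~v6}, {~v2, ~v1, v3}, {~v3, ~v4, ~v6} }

3

There are 2^6 = 64 truth assignments over (v1, v2, v3, v4, v5, v6).
Split on v5. With v5 = 1, the clauses containing v5 are satisfied and ~v5 drops from the rest; 3 of the 2^5 = 32 assignments to the other variables satisfy what remains.
With v5 = 0, by the same count on the reduced clause set, 0 assignments work.
Total: 3 + 0 = 3.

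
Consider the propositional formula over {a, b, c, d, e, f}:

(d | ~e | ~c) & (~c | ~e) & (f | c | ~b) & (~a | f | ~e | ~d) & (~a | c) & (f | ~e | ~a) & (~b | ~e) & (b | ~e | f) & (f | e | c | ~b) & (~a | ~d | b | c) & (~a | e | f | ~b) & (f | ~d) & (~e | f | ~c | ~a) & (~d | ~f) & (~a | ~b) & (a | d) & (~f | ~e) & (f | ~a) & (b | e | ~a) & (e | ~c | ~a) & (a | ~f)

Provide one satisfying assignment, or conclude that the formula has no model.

Branch on c: set c = 0.
Unit clause (~a) forces a = 0.
Unit clause (d) forces d = 1.
Unit clause (f) forces f = 1.
That conflicts with the unit clause (~f).
Backtrack on c: now try c = 1.
Unit clause (~e) forces e = 0.
Unit clause (~a) forces a = 0.
Unit clause (d) forces d = 1.
Unit clause (f) forces f = 1.
That conflicts with the unit clause (~f).
Both values of c lead to a conflict.

UNSATISFIABLE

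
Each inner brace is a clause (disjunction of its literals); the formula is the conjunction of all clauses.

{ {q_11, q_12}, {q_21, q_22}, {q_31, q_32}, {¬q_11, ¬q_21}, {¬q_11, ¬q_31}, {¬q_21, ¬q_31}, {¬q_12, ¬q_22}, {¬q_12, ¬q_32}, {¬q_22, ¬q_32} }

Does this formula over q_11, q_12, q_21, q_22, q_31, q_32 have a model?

Case q_11 = True:
From the singleton clause (¬q_21), q_21 = False.
From the singleton clause (q_22), q_22 = True.
From the singleton clause (¬q_31), q_31 = False.
From the singleton clause (q_32), q_32 = True.
Now (¬q_32) is unsatisfied and unit — conflict.
Backtrack on q_11: now try q_11 = False.
From the singleton clause (q_12), q_12 = True.
From the singleton clause (¬q_22), q_22 = False.
From the singleton clause (q_21), q_21 = True.
From the singleton clause (¬q_31), q_31 = False.
From the singleton clause (q_32), q_32 = True.
Now (¬q_32) is unsatisfied and unit — conflict.
Both values of q_11 lead to a conflict.
No assignment satisfies every clause.

Unsatisfiable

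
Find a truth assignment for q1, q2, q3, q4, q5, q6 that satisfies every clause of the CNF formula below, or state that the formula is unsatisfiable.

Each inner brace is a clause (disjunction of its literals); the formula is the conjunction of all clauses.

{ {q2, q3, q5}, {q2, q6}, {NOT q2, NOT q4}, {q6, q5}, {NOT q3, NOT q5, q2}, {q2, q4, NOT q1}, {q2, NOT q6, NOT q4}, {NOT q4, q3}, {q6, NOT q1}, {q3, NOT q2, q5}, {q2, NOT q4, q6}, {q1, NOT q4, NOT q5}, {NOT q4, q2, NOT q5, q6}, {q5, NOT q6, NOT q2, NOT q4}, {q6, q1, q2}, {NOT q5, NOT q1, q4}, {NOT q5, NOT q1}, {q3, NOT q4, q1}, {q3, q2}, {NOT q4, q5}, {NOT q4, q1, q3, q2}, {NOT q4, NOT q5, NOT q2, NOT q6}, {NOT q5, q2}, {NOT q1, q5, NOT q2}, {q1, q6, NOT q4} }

Branch on q2: set q2 = true.
(NOT q4) alone gives q4 = false.
Branch on q6: set q6 = true.
Branch on q3: set q3 = true.
Branch on q5: set q5 = false.
(NOT q1) alone gives q1 = false.
This assignment satisfies each clause.

q1 ↦ false, q2 ↦ true, q3 ↦ true, q4 ↦ false, q5 ↦ false, q6 ↦ true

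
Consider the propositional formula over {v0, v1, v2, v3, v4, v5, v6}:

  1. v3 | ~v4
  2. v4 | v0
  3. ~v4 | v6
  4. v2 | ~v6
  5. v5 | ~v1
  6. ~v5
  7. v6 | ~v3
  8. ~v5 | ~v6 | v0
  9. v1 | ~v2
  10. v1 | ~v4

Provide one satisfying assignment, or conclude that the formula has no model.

v0=1,  v1=0,  v2=0,  v3=0,  v4=0,  v5=0,  v6=0

The clause (~v5) is unit, so v5 = 0.
The clause (~v1) is unit, so v1 = 0.
The clause (~v2) is unit, so v2 = 0.
The clause (~v6) is unit, so v6 = 0.
The clause (~v4) is unit, so v4 = 0.
The clause (v0) is unit, so v0 = 1.
The clause (~v3) is unit, so v3 = 0.
All clauses are satisfied.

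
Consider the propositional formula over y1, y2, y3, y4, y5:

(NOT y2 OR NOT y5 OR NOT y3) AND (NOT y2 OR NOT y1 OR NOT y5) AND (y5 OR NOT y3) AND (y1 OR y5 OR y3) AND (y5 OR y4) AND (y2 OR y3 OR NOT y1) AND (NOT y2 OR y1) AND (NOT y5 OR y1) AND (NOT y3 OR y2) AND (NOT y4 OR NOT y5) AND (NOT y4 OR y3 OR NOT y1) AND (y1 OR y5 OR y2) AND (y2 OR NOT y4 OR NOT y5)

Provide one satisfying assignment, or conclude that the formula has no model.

Suppose y5 = true.
The clause (y1) is unit, so y1 = true.
The clause (NOT y2) is unit, so y2 = false.
The clause (y3) is unit, so y3 = true.
Now (NOT y3) is unsatisfied and unit — conflict.
Undo y5 and try y5 = false.
The clause (NOT y3) is unit, so y3 = false.
The clause (y1) is unit, so y1 = true.
The clause (y4) is unit, so y4 = true.
Now (NOT y4) is unsatisfied and unit — conflict.
Both values of y5 lead to a conflict.

UNSATISFIABLE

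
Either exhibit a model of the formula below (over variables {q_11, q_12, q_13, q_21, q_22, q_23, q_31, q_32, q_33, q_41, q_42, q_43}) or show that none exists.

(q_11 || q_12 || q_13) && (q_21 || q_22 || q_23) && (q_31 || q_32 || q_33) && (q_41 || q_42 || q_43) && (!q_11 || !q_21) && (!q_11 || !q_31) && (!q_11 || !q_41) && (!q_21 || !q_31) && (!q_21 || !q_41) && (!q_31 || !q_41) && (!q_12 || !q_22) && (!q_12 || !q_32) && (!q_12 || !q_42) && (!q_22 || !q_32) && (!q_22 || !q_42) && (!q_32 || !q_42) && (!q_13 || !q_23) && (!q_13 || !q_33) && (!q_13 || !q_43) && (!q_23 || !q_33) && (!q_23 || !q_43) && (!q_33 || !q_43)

Try q_11 = false.
Try q_12 = true.
Unit clause (!q_22) forces q_22 = false.
Unit clause (!q_32) forces q_32 = false.
Unit clause (!q_42) forces q_42 = false.
Try q_21 = true.
Unit clause (!q_31) forces q_31 = false.
Unit clause (q_33) forces q_33 = true.
Unit clause (!q_41) forces q_41 = false.
Unit clause (q_43) forces q_43 = true.
That conflicts with the unit clause (!q_43).
That branch fails; take q_21 = false instead.
Unit clause (q_23) forces q_23 = true.
Unit clause (!q_13) forces q_13 = false.
Unit clause (!q_33) forces q_33 = false.
Unit clause (q_31) forces q_31 = true.
Unit clause (!q_41) forces q_41 = false.
Unit clause (q_43) forces q_43 = true.
That conflicts with the unit clause (!q_43).
Both values of q_21 lead to a conflict.
That branch fails; take q_12 = false instead.
Unit clause (q_13) forces q_13 = true.
Unit clause (!q_23) forces q_23 = false.
Unit clause (!q_33) forces q_33 = false.
Unit clause (!q_43) forces q_43 = false.
Try q_21 = true.
Unit clause (!q_31) forces q_31 = false.
Unit clause (q_32) forces q_32 = true.
Unit clause (!q_41) forces q_41 = false.
Unit clause (q_42) forces q_42 = true.
That conflicts with the unit clause (!q_42).
That branch fails; take q_21 = false instead.
Unit clause (q_22) forces q_22 = true.
Unit clause (!q_32) forces q_32 = false.
Unit clause (q_31) forces q_31 = true.
Unit clause (!q_41) forces q_41 = false.
Unit clause (q_42) forces q_42 = true.
That conflicts with the unit clause (!q_42).
Both values of q_21 lead to a conflict.
Both values of q_12 lead to a conflict.
That branch fails; take q_11 = true instead.
Unit clause (!q_21) forces q_21 = false.
Unit clause (!q_31) forces q_31 = false.
Unit clause (!q_41) forces q_41 = false.
Try q_22 = true.
Unit clause (!q_12) forces q_12 = false.
Unit clause (!q_32) forces q_32 = false.
Unit clause (q_33) forces q_33 = true.
Unit clause (!q_42) forces q_42 = false.
Unit clause (q_43) forces q_43 = true.
That conflicts with the unit clause (!q_43).
That branch fails; take q_22 = false instead.
Unit clause (q_23) forces q_23 = true.
Unit clause (!q_13) forces q_13 = false.
Unit clause (!q_33) forces q_33 = false.
Unit clause (q_32) forces q_32 = true.
Unit clause (!q_12) forces q_12 = false.
Unit clause (!q_42) forces q_42 = false.
Unit clause (q_43) forces q_43 = true.
That conflicts with the unit clause (!q_43).
Both values of q_22 lead to a conflict.
Both values of q_11 lead to a conflict.

UNSATISFIABLE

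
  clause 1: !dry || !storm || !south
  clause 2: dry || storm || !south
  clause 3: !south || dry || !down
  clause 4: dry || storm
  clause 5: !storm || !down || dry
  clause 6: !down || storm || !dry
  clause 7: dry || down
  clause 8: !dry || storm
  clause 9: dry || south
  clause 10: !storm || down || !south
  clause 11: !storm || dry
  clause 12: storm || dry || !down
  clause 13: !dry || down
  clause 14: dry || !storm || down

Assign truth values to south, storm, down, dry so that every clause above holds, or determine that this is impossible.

Suppose dry = true.
Unit clause (storm) forces storm = true.
Unit clause (!south) forces south = false.
Unit clause (down) forces down = true.
Every clause now holds.

south=false; storm=true; down=true; dry=true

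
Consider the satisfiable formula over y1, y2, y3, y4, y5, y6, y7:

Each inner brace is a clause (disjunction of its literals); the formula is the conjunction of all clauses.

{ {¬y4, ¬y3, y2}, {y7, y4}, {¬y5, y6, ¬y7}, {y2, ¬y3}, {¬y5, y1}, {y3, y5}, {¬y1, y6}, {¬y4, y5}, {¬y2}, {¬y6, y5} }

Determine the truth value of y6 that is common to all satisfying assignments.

True

Suppose y6 = False.
The clause (¬y1) is unit, so y1 = False.
The clause (¬y5) is unit, so y5 = False.
The clause (y3) is unit, so y3 = True.
The clause (y2) is unit, so y2 = True.
Now (¬y2) is unsatisfied and unit — conflict.
So every satisfying assignment has y6 = True.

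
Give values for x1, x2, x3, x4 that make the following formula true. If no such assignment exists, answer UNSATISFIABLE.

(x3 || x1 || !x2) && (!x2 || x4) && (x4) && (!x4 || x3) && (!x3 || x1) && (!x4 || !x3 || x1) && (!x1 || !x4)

UNSATISFIABLE

Unit clause (x4) forces x4 = true.
Unit clause (x3) forces x3 = true.
Unit clause (x1) forces x1 = true.
But (!x1) is also a unit clause — contradiction.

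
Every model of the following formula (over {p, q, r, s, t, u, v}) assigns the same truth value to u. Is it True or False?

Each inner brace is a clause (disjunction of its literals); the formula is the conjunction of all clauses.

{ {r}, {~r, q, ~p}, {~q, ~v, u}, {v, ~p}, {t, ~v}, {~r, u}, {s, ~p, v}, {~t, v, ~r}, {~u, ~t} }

Suppose u = 0.
The clause (r) is unit, so r = 1.
That conflicts with the unit clause (~r).
So every satisfying assignment has u = True.

True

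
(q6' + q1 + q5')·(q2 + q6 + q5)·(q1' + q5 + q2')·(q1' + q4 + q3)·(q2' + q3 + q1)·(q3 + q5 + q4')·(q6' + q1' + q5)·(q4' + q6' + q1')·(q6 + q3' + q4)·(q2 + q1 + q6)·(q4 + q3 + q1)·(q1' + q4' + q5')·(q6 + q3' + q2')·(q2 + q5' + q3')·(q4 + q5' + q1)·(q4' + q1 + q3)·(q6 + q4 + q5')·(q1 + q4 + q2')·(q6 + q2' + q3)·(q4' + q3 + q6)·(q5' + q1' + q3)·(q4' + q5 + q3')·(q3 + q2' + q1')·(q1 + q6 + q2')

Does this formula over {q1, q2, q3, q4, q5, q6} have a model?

Yes

Suppose q6 = 1.
Suppose q1 = 1.
(q5) alone gives q5 = 1.
(q4') alone gives q4 = 0.
(q3) alone gives q3 = 1.
(q2) alone gives q2 = 1.
Every clause now holds.
A satisfying assignment: q1=1; q2=1; q3=1; q4=0; q5=1; q6=1.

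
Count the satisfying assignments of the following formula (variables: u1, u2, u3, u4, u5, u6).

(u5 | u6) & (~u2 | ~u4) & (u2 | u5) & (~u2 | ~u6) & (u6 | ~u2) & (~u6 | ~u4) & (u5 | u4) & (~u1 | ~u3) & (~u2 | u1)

9

There are 2^6 = 64 truth assignments over (u1, u2, u3, u4, u5, u6).
Split on u6. With u6 = 1, the clauses containing u6 are satisfied and ~u6 drops from the rest; 3 of the 2^5 = 32 assignments to the other variables satisfy what remains.
With u6 = 0, by the same count on the reduced clause set, 6 assignments work.
Total: 3 + 6 = 9.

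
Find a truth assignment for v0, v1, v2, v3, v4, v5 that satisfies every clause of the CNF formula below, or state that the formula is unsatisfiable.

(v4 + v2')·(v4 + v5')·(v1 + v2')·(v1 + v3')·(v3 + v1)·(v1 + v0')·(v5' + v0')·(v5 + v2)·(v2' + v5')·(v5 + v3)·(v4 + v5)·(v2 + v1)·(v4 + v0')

v0 ↦ 0,  v1 ↦ 1,  v2 ↦ 1,  v3 ↦ 1,  v4 ↦ 1,  v5 ↦ 0

Suppose v4 = 1.
Suppose v1 = 1.
Suppose v5 = 0.
(v2) alone gives v2 = 1.
(v3) alone gives v3 = 1.
No clause remains; v0 is free.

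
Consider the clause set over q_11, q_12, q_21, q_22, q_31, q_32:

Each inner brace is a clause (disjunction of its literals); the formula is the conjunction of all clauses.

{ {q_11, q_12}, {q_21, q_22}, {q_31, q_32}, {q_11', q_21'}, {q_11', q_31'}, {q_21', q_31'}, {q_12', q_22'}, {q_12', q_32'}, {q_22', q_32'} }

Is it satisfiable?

Case q_11 = 1:
From the singleton clause (q_21'), q_21 = 0.
From the singleton clause (q_22), q_22 = 1.
From the singleton clause (q_31'), q_31 = 0.
From the singleton clause (q_32), q_32 = 1.
That conflicts with the unit clause (q_32').
That branch fails; take q_11 = 0 instead.
From the singleton clause (q_12), q_12 = 1.
From the singleton clause (q_22'), q_22 = 0.
From the singleton clause (q_21), q_21 = 1.
From the singleton clause (q_31'), q_31 = 0.
From the singleton clause (q_32), q_32 = 1.
That conflicts with the unit clause (q_32').
Either choice for q_11 ends in contradiction.
No assignment satisfies every clause.

No, unsatisfiable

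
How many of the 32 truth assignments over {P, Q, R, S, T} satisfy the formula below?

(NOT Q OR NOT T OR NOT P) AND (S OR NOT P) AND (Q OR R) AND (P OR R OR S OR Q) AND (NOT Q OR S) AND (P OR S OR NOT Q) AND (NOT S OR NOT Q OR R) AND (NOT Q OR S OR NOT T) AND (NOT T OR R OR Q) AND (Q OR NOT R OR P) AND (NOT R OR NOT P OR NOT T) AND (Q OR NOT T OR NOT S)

There are 2^5 = 32 truth assignments over (P, Q, R, S, T).
Split on R. With R = true, the clauses containing R are satisfied and NOT R drops from the rest; 4 of the 2^4 = 16 assignments to the other variables satisfy what remains.
With R = false, by the same count on the reduced clause set, 0 assignments work.
(One model: P=F, Q=T, R=T, S=T, T=F.)
Total: 4 + 0 = 4.

4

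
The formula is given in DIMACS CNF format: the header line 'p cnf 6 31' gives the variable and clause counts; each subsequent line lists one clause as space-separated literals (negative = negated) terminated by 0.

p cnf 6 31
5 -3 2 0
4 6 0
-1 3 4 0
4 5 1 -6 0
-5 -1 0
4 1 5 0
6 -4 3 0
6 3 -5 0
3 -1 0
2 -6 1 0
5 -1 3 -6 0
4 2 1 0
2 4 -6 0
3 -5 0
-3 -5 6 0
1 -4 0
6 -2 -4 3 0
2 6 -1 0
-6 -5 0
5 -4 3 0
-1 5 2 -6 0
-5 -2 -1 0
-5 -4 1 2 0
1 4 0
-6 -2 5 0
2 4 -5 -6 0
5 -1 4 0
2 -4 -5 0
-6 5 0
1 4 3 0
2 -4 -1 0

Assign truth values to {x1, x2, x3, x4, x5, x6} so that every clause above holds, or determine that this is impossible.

Branch on x4: set x4 = True.
Unit clause (x1) forces x1 = True.
Unit clause (¬x5) forces x5 = False.
Unit clause (x3) forces x3 = True.
Unit clause (x2) forces x2 = True.
Unit clause (¬x6) forces x6 = False.
Every clause now holds.

x1=True,  x2=True,  x3=True,  x4=True,  x5=False,  x6=False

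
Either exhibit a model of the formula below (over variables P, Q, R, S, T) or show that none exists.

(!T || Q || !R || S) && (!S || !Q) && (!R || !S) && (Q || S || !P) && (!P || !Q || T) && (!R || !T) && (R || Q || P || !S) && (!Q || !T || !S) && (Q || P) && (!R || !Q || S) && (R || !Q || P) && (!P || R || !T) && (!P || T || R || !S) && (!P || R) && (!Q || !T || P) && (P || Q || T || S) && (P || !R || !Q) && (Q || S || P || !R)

UNSATISFIABLE

Try S = false.
Try Q = true.
From the singleton clause (!R), R = false.
From the singleton clause (P), P = true.
Now (!P) is unsatisfied and unit — conflict.
So Q must be the other value — set Q = false.
From the singleton clause (!P), P = false.
Now (P) is unsatisfied and unit — conflict.
Either choice for Q ends in contradiction.
So S must be the other value — set S = true.
From the singleton clause (!Q), Q = false.
From the singleton clause (!R), R = false.
From the singleton clause (P), P = true.
Now (!P) is unsatisfied and unit — conflict.
Either choice for S ends in contradiction.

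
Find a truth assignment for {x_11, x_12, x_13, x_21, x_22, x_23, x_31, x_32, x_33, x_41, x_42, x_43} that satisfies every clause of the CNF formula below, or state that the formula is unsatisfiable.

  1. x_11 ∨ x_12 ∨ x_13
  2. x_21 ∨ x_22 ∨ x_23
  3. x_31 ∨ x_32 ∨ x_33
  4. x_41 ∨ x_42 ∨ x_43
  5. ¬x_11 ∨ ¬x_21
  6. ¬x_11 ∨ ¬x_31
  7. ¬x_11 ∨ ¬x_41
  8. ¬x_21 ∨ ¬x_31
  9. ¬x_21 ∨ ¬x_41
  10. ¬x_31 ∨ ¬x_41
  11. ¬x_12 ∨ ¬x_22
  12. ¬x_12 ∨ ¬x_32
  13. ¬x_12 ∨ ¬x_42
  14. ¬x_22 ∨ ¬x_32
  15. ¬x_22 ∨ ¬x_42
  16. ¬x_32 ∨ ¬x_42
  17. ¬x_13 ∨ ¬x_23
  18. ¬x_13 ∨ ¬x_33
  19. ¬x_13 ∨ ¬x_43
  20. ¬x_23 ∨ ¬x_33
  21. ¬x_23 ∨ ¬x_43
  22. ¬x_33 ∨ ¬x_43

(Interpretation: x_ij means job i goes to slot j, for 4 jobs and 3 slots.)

UNSATISFIABLE

Case x_11 = False:
Case x_12 = True:
Unit clause (¬x_22) forces x_22 = False.
Unit clause (¬x_32) forces x_32 = False.
Unit clause (¬x_42) forces x_42 = False.
Case x_21 = True:
Unit clause (¬x_31) forces x_31 = False.
Unit clause (x_33) forces x_33 = True.
Unit clause (¬x_41) forces x_41 = False.
Unit clause (x_43) forces x_43 = True.
But (¬x_43) is also a unit clause — contradiction.
That branch fails; take x_21 = False instead.
Unit clause (x_23) forces x_23 = True.
Unit clause (¬x_13) forces x_13 = False.
Unit clause (¬x_33) forces x_33 = False.
Unit clause (x_31) forces x_31 = True.
Unit clause (¬x_41) forces x_41 = False.
Unit clause (x_43) forces x_43 = True.
But (¬x_43) is also a unit clause — contradiction.
Both values of x_21 lead to a conflict.
That branch fails; take x_12 = False instead.
Unit clause (x_13) forces x_13 = True.
Unit clause (¬x_23) forces x_23 = False.
Unit clause (¬x_33) forces x_33 = False.
Unit clause (¬x_43) forces x_43 = False.
Case x_21 = True:
Unit clause (¬x_31) forces x_31 = False.
Unit clause (x_32) forces x_32 = True.
Unit clause (¬x_41) forces x_41 = False.
Unit clause (x_42) forces x_42 = True.
But (¬x_42) is also a unit clause — contradiction.
That branch fails; take x_21 = False instead.
Unit clause (x_22) forces x_22 = True.
Unit clause (¬x_32) forces x_32 = False.
Unit clause (x_31) forces x_31 = True.
Unit clause (¬x_41) forces x_41 = False.
Unit clause (x_42) forces x_42 = True.
But (¬x_42) is also a unit clause — contradiction.
Both values of x_21 lead to a conflict.
Both values of x_12 lead to a conflict.
That branch fails; take x_11 = True instead.
Unit clause (¬x_21) forces x_21 = False.
Unit clause (¬x_31) forces x_31 = False.
Unit clause (¬x_41) forces x_41 = False.
Case x_22 = True:
Unit clause (¬x_12) forces x_12 = False.
Unit clause (¬x_32) forces x_32 = False.
Unit clause (x_33) forces x_33 = True.
Unit clause (¬x_42) forces x_42 = False.
Unit clause (x_43) forces x_43 = True.
But (¬x_43) is also a unit clause — contradiction.
That branch fails; take x_22 = False instead.
Unit clause (x_23) forces x_23 = True.
Unit clause (¬x_13) forces x_13 = False.
Unit clause (¬x_33) forces x_33 = False.
Unit clause (x_32) forces x_32 = True.
Unit clause (¬x_12) forces x_12 = False.
Unit clause (¬x_42) forces x_42 = False.
Unit clause (x_43) forces x_43 = True.
But (¬x_43) is also a unit clause — contradiction.
Both values of x_22 lead to a conflict.
Both values of x_11 lead to a conflict.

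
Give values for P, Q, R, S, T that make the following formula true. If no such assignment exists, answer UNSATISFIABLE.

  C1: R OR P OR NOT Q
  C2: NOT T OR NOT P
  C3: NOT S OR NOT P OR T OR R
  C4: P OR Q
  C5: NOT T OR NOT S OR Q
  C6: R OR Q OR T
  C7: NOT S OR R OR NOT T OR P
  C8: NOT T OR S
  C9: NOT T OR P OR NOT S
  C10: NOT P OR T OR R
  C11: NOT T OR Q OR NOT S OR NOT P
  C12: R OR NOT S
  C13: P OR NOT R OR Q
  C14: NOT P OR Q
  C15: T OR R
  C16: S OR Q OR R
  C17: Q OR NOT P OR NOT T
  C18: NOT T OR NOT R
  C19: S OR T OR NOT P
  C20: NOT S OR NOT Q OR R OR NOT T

Try T = false.
(R) alone gives R = true.
Try P = true.
(Q) alone gives Q = true.
(S) alone gives S = true.
Every clause now holds.

P ↦ true; Q ↦ true; R ↦ true; S ↦ true; T ↦ false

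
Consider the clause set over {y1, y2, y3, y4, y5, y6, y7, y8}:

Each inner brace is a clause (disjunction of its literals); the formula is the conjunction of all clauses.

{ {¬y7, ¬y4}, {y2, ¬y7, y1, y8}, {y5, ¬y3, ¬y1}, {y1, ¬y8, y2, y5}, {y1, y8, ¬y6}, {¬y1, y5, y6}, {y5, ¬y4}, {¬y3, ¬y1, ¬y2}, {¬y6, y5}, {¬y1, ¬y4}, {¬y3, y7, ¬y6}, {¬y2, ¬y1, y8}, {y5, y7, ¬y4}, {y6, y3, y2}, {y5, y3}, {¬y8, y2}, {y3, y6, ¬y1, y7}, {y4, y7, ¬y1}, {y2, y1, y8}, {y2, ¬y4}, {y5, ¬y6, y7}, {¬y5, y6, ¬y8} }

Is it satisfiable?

Try y7 = True.
(¬y4) alone gives y4 = False.
Try y6 = True.
(y5) alone gives y5 = True.
Try y1 = True.
Try y3 = True.
(¬y2) alone gives y2 = False.
(¬y8) alone gives y8 = False.
This assignment satisfies each clause.
A satisfying assignment: y1: True, y2: False, y3: True, y4: False, y5: True, y6: True, y7: True, y8: False.

Yes, satisfiable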